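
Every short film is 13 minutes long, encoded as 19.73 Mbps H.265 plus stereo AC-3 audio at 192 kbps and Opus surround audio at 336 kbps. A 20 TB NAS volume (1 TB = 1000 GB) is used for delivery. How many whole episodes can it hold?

13 min = 780 s
Audio total: 192 + 336 = 528 kbps = 0.528 Mbps.
Total bitrate: 20.258 Mbps.
Per item: 20.258 Mbps × 780 s = 15,801 Mb = 1,975 MB.
Capacity: 20 TB = 160,000,000 Mb; 10125.79 items → 10125 complete.

10125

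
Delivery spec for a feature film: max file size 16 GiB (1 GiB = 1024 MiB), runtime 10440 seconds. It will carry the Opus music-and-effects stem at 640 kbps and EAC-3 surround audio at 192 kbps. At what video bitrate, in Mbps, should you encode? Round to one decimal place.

12.3 Mbps

Budget: 16 GiB = 137439.0 Mb.
Total bitrate budget: 137439.0 Mb / 10440 s = 13.165 Mbps.
Audio total: 640 + 192 = 832 kbps = 0.832 Mbps.
Video: 13.165 − 0.832 = 12.333 Mbps.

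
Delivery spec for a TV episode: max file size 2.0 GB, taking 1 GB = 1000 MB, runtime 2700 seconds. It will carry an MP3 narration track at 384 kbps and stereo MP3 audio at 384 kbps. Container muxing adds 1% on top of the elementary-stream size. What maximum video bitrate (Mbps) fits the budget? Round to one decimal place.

Budget: 2.0 GB = 16000.0 Mb.
Stream payload after overhead: 16000.0 / 1.01 = 15841.6 Mb.
Total bitrate budget: 15841.6 Mb / 2700 s = 5.867 Mbps.
Audio total: 384 + 384 = 768 kbps = 0.768 Mbps.
Video: 5.867 − 0.768 = 5.099 Mbps.

5.1 Mbps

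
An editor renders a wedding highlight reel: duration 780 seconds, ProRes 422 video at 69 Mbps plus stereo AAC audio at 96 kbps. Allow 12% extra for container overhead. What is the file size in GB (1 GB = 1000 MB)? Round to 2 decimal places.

7.55 GB

Audio: 96 kbps = 0.096 Mbps.
Total bitrate: 69 + 0.096 = 69.096 Mbps.
Stream data: 69.096 Mbps × 780 s = 53894.9 Mb.
With 12% container overhead: ×1.12.
60,362 Mb ÷ 8 = 7,545 MB → 7.545 GB.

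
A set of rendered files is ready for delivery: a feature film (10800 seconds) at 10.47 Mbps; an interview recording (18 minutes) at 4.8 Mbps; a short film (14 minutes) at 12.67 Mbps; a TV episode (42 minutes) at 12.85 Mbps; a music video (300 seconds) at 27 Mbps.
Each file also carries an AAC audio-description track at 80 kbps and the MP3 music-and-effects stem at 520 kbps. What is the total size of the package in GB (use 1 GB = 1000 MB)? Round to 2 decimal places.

Audio total: 80 + 520 = 600 kbps = 0.600 Mbps.
feature film: 11.070 Mbps × 10800 s = 119556.0 Mb
interview recording: 5.400 Mbps × 1080 s = 5832.0 Mb
short film: 13.270 Mbps × 840 s = 11146.8 Mb
TV episode: 13.450 Mbps × 2520 s = 33894.0 Mb
music video: 27.600 Mbps × 300 s = 8280.0 Mb
Total: 178708.8 Mb = 22338.6 MB.
= 22.34 GB.

22.34 GB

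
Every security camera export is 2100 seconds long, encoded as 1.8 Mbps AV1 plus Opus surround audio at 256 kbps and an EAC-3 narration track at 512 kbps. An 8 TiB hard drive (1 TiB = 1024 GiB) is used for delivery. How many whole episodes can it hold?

Audio total: 256 + 512 = 768 kbps = 0.768 Mbps.
Total bitrate: 2.568 Mbps.
Per item: 2.568 Mbps × 2100 s = 5,393 Mb = 674.1 MB.
Capacity: 8 TiB = 70,368,744 Mb; 13048.65 items → 13048 complete.

13048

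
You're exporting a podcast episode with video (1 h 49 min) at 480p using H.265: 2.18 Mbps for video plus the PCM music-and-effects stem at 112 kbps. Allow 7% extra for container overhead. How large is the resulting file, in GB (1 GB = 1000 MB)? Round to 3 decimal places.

1 h 49 min = 109 min = 6540 s
Audio: 112 kbps = 0.112 Mbps.
Total bitrate: 2.18 + 0.112 = 2.292 Mbps.
Stream data: 2.292 Mbps × 6540 s = 14989.7 Mb.
With 7% container overhead: ×1.07.
16,039 Mb ÷ 8 = 2,005 MB → 2.005 GB.

2.005 GB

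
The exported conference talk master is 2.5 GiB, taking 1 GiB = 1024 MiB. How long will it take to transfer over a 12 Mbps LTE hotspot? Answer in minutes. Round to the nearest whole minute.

File: 2.5 GiB = 21474.8 Mb.
At 12 Mbps: 21474.8 / 12 = 1789.6 s ≈ 29.8 minutes.

30 minutes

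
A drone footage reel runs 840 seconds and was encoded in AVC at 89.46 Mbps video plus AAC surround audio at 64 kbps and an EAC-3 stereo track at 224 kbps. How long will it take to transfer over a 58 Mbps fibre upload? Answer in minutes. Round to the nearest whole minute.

22 minutes

Audio total: 64 + 224 = 288 kbps = 0.288 Mbps.
Total bitrate: 89.748 Mbps.
File: 89.748 Mbps × 840 s = 75388.3 Mb.
At 58 Mbps: 75388.3 / 58 = 1299.8 s ≈ 21.7 minutes.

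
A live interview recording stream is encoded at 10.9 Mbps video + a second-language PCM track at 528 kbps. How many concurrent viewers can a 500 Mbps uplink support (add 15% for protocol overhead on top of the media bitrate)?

Audio: 528 kbps = 0.528 Mbps.
Per-viewer media rate: 11.428 Mbps.
On the wire with 15% overhead: 13.142 Mbps.
500 Mbps = 500.0 Mbps; 500.0 / 13.142 = 38.05 → 38 viewers.

38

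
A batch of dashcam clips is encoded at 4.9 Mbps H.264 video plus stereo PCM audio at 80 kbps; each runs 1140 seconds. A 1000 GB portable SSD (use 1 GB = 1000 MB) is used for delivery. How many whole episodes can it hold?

1409

Audio: 80 kbps = 0.080 Mbps.
Total bitrate: 4.980 Mbps.
Per item: 4.980 Mbps × 1140 s = 5,677 Mb = 709.6 MB.
Capacity: 1000 GB = 8,000,000 Mb; 1409.15 items → 1409 complete.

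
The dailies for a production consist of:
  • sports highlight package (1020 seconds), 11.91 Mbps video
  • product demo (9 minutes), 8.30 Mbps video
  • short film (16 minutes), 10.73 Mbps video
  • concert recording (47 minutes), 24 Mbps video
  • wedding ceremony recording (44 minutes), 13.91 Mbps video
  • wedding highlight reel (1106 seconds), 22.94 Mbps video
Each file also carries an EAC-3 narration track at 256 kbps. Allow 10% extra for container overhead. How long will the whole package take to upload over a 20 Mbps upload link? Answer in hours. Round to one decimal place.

Audio: 256 kbps = 0.256 Mbps.
sports highlight package: 12.166 Mbps × 1020 s × 1.10 = 13650.3 Mb
product demo: 8.556 Mbps × 540 s × 1.10 = 5082.3 Mb
short film: 10.986 Mbps × 960 s × 1.10 = 11601.2 Mb
concert recording: 24.256 Mbps × 2820 s × 1.10 = 75242.1 Mb
wedding ceremony recording: 14.166 Mbps × 2640 s × 1.10 = 41138.1 Mb
wedding highlight reel: 23.196 Mbps × 1106 s × 1.10 = 28220.3 Mb
Total: 174934.2 Mb = 21866.8 MB.
At 20 Mbps: 174934.2 / 20 = 8747 s ≈ 2.43 hours.

2.4 hours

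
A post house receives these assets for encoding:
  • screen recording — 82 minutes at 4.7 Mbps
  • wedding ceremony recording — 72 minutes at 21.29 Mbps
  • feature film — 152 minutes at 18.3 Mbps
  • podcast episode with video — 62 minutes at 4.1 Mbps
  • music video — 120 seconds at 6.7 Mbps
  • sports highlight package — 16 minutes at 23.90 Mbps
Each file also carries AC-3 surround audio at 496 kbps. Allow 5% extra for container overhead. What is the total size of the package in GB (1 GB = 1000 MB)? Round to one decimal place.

Audio: 496 kbps = 0.496 Mbps.
screen recording: 5.196 Mbps × 4920 s × 1.05 = 26842.5 Mb
wedding ceremony recording: 21.786 Mbps × 4320 s × 1.05 = 98821.3 Mb
feature film: 18.796 Mbps × 9120 s × 1.05 = 179990.5 Mb
podcast episode with video: 4.596 Mbps × 3720 s × 1.05 = 17952.0 Mb
music video: 7.196 Mbps × 120 s × 1.05 = 906.7 Mb
sports highlight package: 24.396 Mbps × 960 s × 1.05 = 24591.2 Mb
Total: 349104.2 Mb = 43638.0 MB.
= 43.64 GB.

43.6 GB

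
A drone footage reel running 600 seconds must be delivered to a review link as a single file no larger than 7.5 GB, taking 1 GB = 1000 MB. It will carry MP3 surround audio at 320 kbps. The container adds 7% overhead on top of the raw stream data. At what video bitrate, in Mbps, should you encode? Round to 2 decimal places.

Budget: 7.5 GB = 60000.0 Mb.
Stream payload after overhead: 60000.0 / 1.07 = 56074.8 Mb.
Total bitrate budget: 56074.8 Mb / 600 s = 93.458 Mbps.
Audio: 320 kbps = 0.320 Mbps.
Video: 93.458 − 0.320 = 93.138 Mbps.

93.14 Mbps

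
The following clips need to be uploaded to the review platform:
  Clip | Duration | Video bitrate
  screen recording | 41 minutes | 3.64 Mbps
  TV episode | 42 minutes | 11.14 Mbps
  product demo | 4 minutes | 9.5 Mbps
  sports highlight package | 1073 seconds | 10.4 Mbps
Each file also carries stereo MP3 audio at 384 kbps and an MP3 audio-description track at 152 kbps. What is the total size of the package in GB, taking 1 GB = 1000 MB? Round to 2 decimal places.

Audio total: 384 + 152 = 536 kbps = 0.536 Mbps.
screen recording: 4.176 Mbps × 2460 s = 10273.0 Mb
TV episode: 11.676 Mbps × 2520 s = 29423.5 Mb
product demo: 10.036 Mbps × 240 s = 2408.6 Mb
sports highlight package: 10.936 Mbps × 1073 s = 11734.3 Mb
Total: 53839.4 Mb = 6729.9 MB.
= 6.730 GB.

6.73 GB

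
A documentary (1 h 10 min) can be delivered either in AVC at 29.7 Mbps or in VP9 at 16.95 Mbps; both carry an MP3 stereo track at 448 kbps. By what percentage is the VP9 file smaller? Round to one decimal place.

1 h 10 min = 70 min = 4200 s
Audio: 448 kbps = 0.448 Mbps.
AVC: 30.148 Mbps × 4200 s = 126621.6 Mb = 14.741 GiB.
VP9: 17.398 Mbps × 4200 s = 73071.6 Mb = 8.507 GiB.
Reduction: (1 − 8.507/14.741) × 100 = 42.29%.

42.3%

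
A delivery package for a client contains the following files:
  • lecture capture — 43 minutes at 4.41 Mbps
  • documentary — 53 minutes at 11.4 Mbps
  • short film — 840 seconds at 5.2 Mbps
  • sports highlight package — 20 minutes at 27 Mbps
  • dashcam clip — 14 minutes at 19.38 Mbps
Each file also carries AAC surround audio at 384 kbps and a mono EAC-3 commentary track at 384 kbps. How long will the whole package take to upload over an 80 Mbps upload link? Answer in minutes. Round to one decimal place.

Audio total: 384 + 384 = 768 kbps = 0.768 Mbps.
lecture capture: 5.178 Mbps × 2580 s = 13359.2 Mb
documentary: 12.168 Mbps × 3180 s = 38694.2 Mb
short film: 5.968 Mbps × 840 s = 5013.1 Mb
sports highlight package: 27.768 Mbps × 1200 s = 33321.6 Mb
dashcam clip: 20.148 Mbps × 840 s = 16924.3 Mb
Total: 107312.5 Mb = 13414.1 MB.
At 80 Mbps: 107312.5 / 80 = 1341 s ≈ 22.4 minutes.

22.4 minutes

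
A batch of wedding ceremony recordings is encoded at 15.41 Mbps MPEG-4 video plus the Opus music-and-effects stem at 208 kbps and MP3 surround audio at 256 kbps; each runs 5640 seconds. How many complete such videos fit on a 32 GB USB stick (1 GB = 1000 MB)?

2

Audio total: 208 + 256 = 464 kbps = 0.464 Mbps.
Total bitrate: 15.874 Mbps.
Per item: 15.874 Mbps × 5640 s = 89,529 Mb = 11,191 MB.
Capacity: 32 GB = 256,000 Mb; 2.86 items → 2 complete.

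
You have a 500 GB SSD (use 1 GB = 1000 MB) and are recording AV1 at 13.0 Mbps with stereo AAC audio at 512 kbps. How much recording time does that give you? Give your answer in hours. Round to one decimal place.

82.2 hours

Audio: 512 kbps = 0.512 Mbps.
Total bitrate: 13.0 + 0.512 = 13.512 Mbps.
Capacity: 500 GB = 4,000,000 Mb.
Recording time: 4,000,000 / 13.512 = 296,033 s ≈ 82.2 hours.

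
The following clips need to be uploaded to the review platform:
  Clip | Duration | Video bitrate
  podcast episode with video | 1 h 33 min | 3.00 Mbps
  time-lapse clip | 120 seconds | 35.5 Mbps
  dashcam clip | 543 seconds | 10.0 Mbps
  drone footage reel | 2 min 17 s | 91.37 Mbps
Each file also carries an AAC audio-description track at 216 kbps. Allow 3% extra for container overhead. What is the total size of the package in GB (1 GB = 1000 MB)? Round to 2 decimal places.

Audio: 216 kbps = 0.216 Mbps.
podcast episode with video: 3.216 Mbps × 5580 s × 1.03 = 18483.6 Mb
time-lapse clip: 35.716 Mbps × 120 s × 1.03 = 4414.5 Mb
dashcam clip: 10.216 Mbps × 543 s × 1.03 = 5713.7 Mb
drone footage reel: 91.586 Mbps × 137 s × 1.03 = 12923.7 Mb
Total: 41535.5 Mb = 5191.9 MB.
= 5.192 GB.

5.19 GB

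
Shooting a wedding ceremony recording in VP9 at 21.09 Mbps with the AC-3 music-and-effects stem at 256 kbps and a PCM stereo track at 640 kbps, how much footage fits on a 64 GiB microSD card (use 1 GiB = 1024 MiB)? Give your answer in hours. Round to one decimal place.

6.9 hours

Audio total: 256 + 640 = 896 kbps = 0.896 Mbps.
Total bitrate: 21.09 + 0.896 = 21.986 Mbps.
Capacity: 64 GiB = 549,756 Mb.
Recording time: 549,756 / 21.986 = 25,005 s ≈ 6.95 hours.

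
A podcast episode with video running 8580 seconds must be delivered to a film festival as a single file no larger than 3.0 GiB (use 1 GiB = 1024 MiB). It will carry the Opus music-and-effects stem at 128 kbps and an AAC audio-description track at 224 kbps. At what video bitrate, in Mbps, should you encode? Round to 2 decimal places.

2.65 Mbps

Budget: 3.0 GiB = 25769.8 Mb.
Total bitrate budget: 25769.8 Mb / 8580 s = 3.003 Mbps.
Audio total: 128 + 224 = 352 kbps = 0.352 Mbps.
Video: 3.003 − 0.352 = 2.651 Mbps.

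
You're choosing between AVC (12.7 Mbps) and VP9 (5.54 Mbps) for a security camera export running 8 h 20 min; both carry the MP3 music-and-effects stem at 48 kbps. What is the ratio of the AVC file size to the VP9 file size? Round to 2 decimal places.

8 h 20 min = 500 min = 30000 s
Audio: 48 kbps = 0.048 Mbps.
AVC: 12.748 Mbps × 30000 s = 382440.0 Mb = 47.805 GB.
VP9: 5.588 Mbps × 30000 s = 167640.0 Mb = 20.955 GB.
Ratio: 47.805 / 20.955 = 2.281.

2.28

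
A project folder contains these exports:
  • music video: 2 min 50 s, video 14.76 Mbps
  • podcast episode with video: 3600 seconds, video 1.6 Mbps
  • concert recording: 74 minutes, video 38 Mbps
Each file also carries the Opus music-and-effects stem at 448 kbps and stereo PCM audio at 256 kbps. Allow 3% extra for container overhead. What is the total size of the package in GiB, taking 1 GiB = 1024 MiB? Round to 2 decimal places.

Audio total: 448 + 256 = 704 kbps = 0.704 Mbps.
music video: 15.464 Mbps × 170 s × 1.03 = 2707.7 Mb
podcast episode with video: 2.304 Mbps × 3600 s × 1.03 = 8543.2 Mb
concert recording: 38.704 Mbps × 4440 s × 1.03 = 177001.1 Mb
Total: 188252.1 Mb = 23531.5 MB.
= 21.92 GiB.

21.92 GiB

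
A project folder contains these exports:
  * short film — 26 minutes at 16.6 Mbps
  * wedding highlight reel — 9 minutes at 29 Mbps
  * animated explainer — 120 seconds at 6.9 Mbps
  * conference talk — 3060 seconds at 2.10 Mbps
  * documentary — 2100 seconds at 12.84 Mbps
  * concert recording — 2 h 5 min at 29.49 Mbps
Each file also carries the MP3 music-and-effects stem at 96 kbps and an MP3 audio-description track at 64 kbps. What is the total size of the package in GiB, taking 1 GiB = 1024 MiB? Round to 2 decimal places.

Audio total: 96 + 64 = 160 kbps = 0.160 Mbps.
short film: 16.760 Mbps × 1560 s = 26145.6 Mb
wedding highlight reel: 29.160 Mbps × 540 s = 15746.4 Mb
animated explainer: 7.060 Mbps × 120 s = 847.2 Mb
conference talk: 2.260 Mbps × 3060 s = 6915.6 Mb
documentary: 13.000 Mbps × 2100 s = 27300.0 Mb
concert recording: 29.650 Mbps × 7500 s = 222375.0 Mb
Total: 299329.8 Mb = 37416.2 MB.
= 34.85 GiB.

34.85 GiB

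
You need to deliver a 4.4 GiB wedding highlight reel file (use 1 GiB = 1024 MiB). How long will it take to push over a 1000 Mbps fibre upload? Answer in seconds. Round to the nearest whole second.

File: 4.4 GiB = 37795.7 Mb.
At 1000 Mbps: 37795.7 / 1000 = 37.8 s ≈ 37.8 seconds.

38 seconds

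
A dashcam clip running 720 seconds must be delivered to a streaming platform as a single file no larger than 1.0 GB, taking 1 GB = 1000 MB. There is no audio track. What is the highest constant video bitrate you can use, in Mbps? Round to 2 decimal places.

11.11 Mbps

Budget: 1.0 GB = 8000.0 Mb.
Total bitrate budget: 8000.0 Mb / 720 s = 11.111 Mbps.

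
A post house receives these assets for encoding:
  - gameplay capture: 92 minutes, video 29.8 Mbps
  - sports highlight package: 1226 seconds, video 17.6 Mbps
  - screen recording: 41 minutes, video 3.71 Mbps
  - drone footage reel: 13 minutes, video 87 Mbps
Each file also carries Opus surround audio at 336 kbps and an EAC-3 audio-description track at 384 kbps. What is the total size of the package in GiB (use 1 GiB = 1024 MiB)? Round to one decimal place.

31.5 GiB

Audio total: 336 + 384 = 720 kbps = 0.720 Mbps.
gameplay capture: 30.520 Mbps × 5520 s = 168470.4 Mb
sports highlight package: 18.320 Mbps × 1226 s = 22460.3 Mb
screen recording: 4.430 Mbps × 2460 s = 10897.8 Mb
drone footage reel: 87.720 Mbps × 780 s = 68421.6 Mb
Total: 270250.1 Mb = 33781.3 MB.
= 31.46 GiB.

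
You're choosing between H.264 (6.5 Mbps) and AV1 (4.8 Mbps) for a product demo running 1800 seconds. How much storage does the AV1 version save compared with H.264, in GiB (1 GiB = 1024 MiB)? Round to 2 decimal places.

0.36 GiB

H.264: 6.500 Mbps × 1800 s = 11700.0 Mb = 1.362 GiB.
AV1: 4.800 Mbps × 1800 s = 8640.0 Mb = 1.006 GiB.
Saving: 1.362 − 1.006 = 0.356 GiB.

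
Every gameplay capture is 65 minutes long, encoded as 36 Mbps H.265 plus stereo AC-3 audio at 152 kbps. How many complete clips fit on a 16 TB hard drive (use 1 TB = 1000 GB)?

907

65 min = 3900 s
Audio: 152 kbps = 0.152 Mbps.
Total bitrate: 36.152 Mbps.
Per item: 36.152 Mbps × 3900 s = 140,993 Mb = 17,624 MB.
Capacity: 16 TB = 128,000,000 Mb; 907.85 items → 907 complete.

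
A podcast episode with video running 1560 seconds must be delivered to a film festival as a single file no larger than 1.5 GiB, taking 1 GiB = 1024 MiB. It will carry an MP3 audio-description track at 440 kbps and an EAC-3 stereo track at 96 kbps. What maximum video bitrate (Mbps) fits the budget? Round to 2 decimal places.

Budget: 1.5 GiB = 12884.9 Mb.
Total bitrate budget: 12884.9 Mb / 1560 s = 8.260 Mbps.
Audio total: 440 + 96 = 536 kbps = 0.536 Mbps.
Video: 8.260 − 0.536 = 7.724 Mbps.

7.72 Mbps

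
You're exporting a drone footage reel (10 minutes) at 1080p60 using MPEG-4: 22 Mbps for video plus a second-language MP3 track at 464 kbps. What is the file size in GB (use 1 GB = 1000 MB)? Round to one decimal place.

1.7 GB

10 min = 600 s
Audio: 464 kbps = 0.464 Mbps.
Total bitrate: 22 + 0.464 = 22.464 Mbps.
Stream data: 22.464 Mbps × 600 s = 13478.4 Mb.
13,478 Mb ÷ 8 = 1,685 MB → 1.685 GB.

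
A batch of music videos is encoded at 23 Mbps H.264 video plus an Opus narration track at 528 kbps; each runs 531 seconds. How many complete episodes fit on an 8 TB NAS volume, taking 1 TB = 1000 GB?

Audio: 528 kbps = 0.528 Mbps.
Total bitrate: 23.528 Mbps.
Per item: 23.528 Mbps × 531 s = 12,493 Mb = 1,562 MB.
Capacity: 8 TB = 64,000,000 Mb; 5122.72 items → 5122 complete.

5122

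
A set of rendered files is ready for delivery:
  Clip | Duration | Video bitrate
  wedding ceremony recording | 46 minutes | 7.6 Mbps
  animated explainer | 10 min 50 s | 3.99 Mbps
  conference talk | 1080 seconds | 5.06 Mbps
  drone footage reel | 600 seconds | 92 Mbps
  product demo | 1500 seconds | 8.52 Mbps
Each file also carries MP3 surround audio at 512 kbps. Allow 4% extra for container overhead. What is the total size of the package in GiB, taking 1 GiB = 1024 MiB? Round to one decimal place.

12.2 GiB

Audio: 512 kbps = 0.512 Mbps.
wedding ceremony recording: 8.112 Mbps × 2760 s × 1.04 = 23284.7 Mb
animated explainer: 4.502 Mbps × 650 s × 1.04 = 3043.4 Mb
conference talk: 5.572 Mbps × 1080 s × 1.04 = 6258.5 Mb
drone footage reel: 92.512 Mbps × 600 s × 1.04 = 57727.5 Mb
product demo: 9.032 Mbps × 1500 s × 1.04 = 14089.9 Mb
Total: 104403.9 Mb = 13050.5 MB.
= 12.15 GiB.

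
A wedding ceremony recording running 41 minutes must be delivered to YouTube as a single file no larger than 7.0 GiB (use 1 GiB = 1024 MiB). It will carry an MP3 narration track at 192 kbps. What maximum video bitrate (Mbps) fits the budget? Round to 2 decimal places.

Budget: 7.0 GiB = 60129.5 Mb.
41 min = 2460 s
Total bitrate budget: 60129.5 Mb / 2460 s = 24.443 Mbps.
Audio: 192 kbps = 0.192 Mbps.
Video: 24.443 − 0.192 = 24.251 Mbps.

24.25 Mbps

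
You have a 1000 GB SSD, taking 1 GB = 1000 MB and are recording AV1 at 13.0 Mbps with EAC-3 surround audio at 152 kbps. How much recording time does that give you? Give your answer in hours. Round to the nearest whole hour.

Audio: 152 kbps = 0.152 Mbps.
Total bitrate: 13.0 + 0.152 = 13.152 Mbps.
Capacity: 1000 GB = 8,000,000 Mb.
Recording time: 8,000,000 / 13.152 = 608,273 s ≈ 169 hours.

169 hours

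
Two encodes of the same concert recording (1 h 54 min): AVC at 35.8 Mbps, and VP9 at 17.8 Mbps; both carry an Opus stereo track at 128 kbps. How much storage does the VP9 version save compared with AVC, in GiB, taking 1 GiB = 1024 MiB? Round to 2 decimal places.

14.33 GiB

1 h 54 min = 114 min = 6840 s
Audio: 128 kbps = 0.128 Mbps.
AVC: 35.928 Mbps × 6840 s = 245747.5 Mb = 28.609 GiB.
VP9: 17.928 Mbps × 6840 s = 122627.5 Mb = 14.276 GiB.
Saving: 28.609 − 14.276 = 14.333 GiB.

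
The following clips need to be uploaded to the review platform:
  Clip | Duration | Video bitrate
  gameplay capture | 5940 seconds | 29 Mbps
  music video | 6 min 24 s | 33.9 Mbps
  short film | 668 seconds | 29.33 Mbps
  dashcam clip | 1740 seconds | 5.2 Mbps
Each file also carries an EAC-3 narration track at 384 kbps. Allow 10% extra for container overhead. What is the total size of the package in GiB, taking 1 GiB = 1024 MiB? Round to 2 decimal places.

27.82 GiB

Audio: 384 kbps = 0.384 Mbps.
gameplay capture: 29.384 Mbps × 5940 s × 1.10 = 191995.1 Mb
music video: 34.284 Mbps × 384 s × 1.10 = 14481.6 Mb
short film: 29.714 Mbps × 668 s × 1.10 = 21833.8 Mb
dashcam clip: 5.584 Mbps × 1740 s × 1.10 = 10687.8 Mb
Total: 238998.2 Mb = 29874.8 MB.
= 27.82 GiB.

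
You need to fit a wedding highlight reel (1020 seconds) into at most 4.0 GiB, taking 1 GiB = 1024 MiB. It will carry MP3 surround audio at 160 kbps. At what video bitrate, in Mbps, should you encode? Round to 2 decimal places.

33.53 Mbps

Budget: 4.0 GiB = 34359.7 Mb.
Total bitrate budget: 34359.7 Mb / 1020 s = 33.686 Mbps.
Audio: 160 kbps = 0.160 Mbps.
Video: 33.686 − 0.160 = 33.526 Mbps.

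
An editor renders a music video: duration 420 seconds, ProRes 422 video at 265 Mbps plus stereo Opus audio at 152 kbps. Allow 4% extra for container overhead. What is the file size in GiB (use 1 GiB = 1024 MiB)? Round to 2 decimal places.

Audio: 152 kbps = 0.152 Mbps.
Total bitrate: 265 + 0.152 = 265.152 Mbps.
Stream data: 265.152 Mbps × 420 s = 111363.8 Mb.
With 4% container overhead: ×1.04.
115,818 Mb = 14,477,299,200 bytes ÷ 1,073,741,824 = 13.48 GiB.

13.48 GiB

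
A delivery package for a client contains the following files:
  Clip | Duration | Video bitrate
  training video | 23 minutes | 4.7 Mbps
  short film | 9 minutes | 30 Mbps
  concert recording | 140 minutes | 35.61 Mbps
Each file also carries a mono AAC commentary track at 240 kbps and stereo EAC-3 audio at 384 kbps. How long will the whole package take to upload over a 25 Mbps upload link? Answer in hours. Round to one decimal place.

Audio total: 240 + 384 = 624 kbps = 0.624 Mbps.
training video: 5.324 Mbps × 1380 s = 7347.1 Mb
short film: 30.624 Mbps × 540 s = 16537.0 Mb
concert recording: 36.234 Mbps × 8400 s = 304365.6 Mb
Total: 328249.7 Mb = 41031.2 MB.
At 25 Mbps: 328249.7 / 25 = 13130 s ≈ 3.65 hours.

3.6 hours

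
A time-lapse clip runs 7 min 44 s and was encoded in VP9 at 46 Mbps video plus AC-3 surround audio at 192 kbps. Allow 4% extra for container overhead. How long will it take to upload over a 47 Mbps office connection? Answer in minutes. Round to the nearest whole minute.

7 min 44 s = 464 s
Audio: 192 kbps = 0.192 Mbps.
Total bitrate: 46.192 Mbps.
File: 46.192 Mbps × 464 s = 21433.1 Mb.
With 4% container overhead: ×1.04. → 22290.4 Mb.
At 47 Mbps: 22290.4 / 47 = 474.3 s ≈ 7.9 minutes.

8 minutes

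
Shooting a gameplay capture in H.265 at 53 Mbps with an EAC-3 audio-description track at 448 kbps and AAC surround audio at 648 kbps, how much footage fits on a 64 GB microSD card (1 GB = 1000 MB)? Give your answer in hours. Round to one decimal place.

2.6 hours

Audio total: 448 + 648 = 1096 kbps = 1.096 Mbps.
Total bitrate: 53 + 1.096 = 54.096 Mbps.
Capacity: 64 GB = 512,000 Mb.
Recording time: 512,000 / 54.096 = 9,465 s ≈ 2.63 hours.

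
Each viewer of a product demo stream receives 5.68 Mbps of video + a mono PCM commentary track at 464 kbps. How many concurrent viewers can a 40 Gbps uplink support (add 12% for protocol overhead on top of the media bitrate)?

5812

Audio: 464 kbps = 0.464 Mbps.
Per-viewer media rate: 6.144 Mbps.
On the wire with 12% overhead: 6.881 Mbps.
40 Gbps = 40,000 Mbps; 40,000 / 6.881 = 5812.87 → 5812 viewers.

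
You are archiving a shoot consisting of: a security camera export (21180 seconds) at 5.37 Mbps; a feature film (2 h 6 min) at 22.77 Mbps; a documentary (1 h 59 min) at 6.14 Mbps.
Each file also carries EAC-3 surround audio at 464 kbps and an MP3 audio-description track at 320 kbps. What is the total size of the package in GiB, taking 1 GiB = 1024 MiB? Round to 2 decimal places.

Audio total: 464 + 320 = 784 kbps = 0.784 Mbps.
security camera export: 6.154 Mbps × 21180 s = 130341.7 Mb
feature film: 23.554 Mbps × 7560 s = 178068.2 Mb
documentary: 6.924 Mbps × 7140 s = 49437.4 Mb
Total: 357847.3 Mb = 44730.9 MB.
= 41.66 GiB.

41.66 GiB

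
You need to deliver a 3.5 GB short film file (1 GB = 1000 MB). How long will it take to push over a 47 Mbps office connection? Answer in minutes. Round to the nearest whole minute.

10 minutes

File: 3.5 GB = 28000.0 Mb.
At 47 Mbps: 28000.0 / 47 = 595.7 s ≈ 9.93 minutes.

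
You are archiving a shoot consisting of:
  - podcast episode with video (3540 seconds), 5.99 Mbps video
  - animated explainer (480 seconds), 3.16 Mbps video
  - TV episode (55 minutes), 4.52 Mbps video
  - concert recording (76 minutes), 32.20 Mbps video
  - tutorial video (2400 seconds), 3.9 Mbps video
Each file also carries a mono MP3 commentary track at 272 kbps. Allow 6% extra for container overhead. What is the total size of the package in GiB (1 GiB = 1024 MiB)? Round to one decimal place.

24.4 GiB

Audio: 272 kbps = 0.272 Mbps.
podcast episode with video: 6.262 Mbps × 3540 s × 1.06 = 23497.5 Mb
animated explainer: 3.432 Mbps × 480 s × 1.06 = 1746.2 Mb
TV episode: 4.792 Mbps × 3300 s × 1.06 = 16762.4 Mb
concert recording: 32.472 Mbps × 4560 s × 1.06 = 156956.7 Mb
tutorial video: 4.172 Mbps × 2400 s × 1.06 = 10613.6 Mb
Total: 209576.4 Mb = 26197.0 MB.
= 24.40 GiB.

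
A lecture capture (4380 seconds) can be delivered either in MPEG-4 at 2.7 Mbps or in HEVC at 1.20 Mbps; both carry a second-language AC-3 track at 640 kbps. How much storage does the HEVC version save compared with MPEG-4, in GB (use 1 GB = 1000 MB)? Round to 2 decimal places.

Audio: 640 kbps = 0.640 Mbps.
MPEG-4: 3.340 Mbps × 4380 s = 14629.2 Mb = 1.829 GB.
HEVC: 1.840 Mbps × 4380 s = 8059.2 Mb = 1.007 GB.
Saving: 1.829 − 1.007 = 0.821 GB.

0.82 GB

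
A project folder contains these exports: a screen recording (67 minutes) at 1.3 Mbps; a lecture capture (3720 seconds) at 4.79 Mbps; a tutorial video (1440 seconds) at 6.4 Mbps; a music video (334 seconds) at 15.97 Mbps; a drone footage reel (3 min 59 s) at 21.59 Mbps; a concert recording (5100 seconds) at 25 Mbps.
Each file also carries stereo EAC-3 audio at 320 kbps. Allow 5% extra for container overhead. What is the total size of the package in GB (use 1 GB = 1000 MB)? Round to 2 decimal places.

22.97 GB

Audio: 320 kbps = 0.320 Mbps.
screen recording: 1.620 Mbps × 4020 s × 1.05 = 6838.0 Mb
lecture capture: 5.110 Mbps × 3720 s × 1.05 = 19959.7 Mb
tutorial video: 6.720 Mbps × 1440 s × 1.05 = 10160.6 Mb
music video: 16.290 Mbps × 334 s × 1.05 = 5712.9 Mb
drone footage reel: 21.910 Mbps × 239 s × 1.05 = 5498.3 Mb
concert recording: 25.320 Mbps × 5100 s × 1.05 = 135588.6 Mb
Total: 183758.1 Mb = 22969.8 MB.
= 22.97 GB.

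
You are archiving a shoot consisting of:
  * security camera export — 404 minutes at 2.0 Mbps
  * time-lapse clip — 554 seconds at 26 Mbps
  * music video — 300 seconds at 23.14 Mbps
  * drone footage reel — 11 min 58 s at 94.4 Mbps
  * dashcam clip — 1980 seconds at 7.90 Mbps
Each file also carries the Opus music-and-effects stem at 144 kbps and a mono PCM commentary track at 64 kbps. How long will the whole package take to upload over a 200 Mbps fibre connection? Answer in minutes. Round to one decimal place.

13.3 minutes

Audio total: 144 + 64 = 208 kbps = 0.208 Mbps.
security camera export: 2.208 Mbps × 24240 s = 53521.9 Mb
time-lapse clip: 26.208 Mbps × 554 s = 14519.2 Mb
music video: 23.348 Mbps × 300 s = 7004.4 Mb
drone footage reel: 94.608 Mbps × 718 s = 67928.5 Mb
dashcam clip: 8.108 Mbps × 1980 s = 16053.8 Mb
Total: 159027.9 Mb = 19878.5 MB.
At 200 Mbps: 159027.9 / 200 = 795 s ≈ 13.3 minutes.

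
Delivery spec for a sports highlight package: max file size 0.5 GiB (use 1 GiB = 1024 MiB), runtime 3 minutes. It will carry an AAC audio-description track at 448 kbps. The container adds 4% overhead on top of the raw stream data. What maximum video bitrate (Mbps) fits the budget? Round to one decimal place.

22.5 Mbps

Budget: 0.5 GiB = 4295.0 Mb.
Stream payload after overhead: 4295.0 / 1.04 = 4129.8 Mb.
3 min = 180 s
Total bitrate budget: 4129.8 Mb / 180 s = 22.943 Mbps.
Audio: 448 kbps = 0.448 Mbps.
Video: 22.943 − 0.448 = 22.495 Mbps.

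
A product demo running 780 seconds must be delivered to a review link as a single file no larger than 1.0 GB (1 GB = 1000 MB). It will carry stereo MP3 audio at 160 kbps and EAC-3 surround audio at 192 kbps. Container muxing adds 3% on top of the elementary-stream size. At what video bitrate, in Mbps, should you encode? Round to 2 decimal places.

Budget: 1.0 GB = 8000.0 Mb.
Stream payload after overhead: 8000.0 / 1.03 = 7767.0 Mb.
Total bitrate budget: 7767.0 Mb / 780 s = 9.958 Mbps.
Audio total: 160 + 192 = 352 kbps = 0.352 Mbps.
Video: 9.958 − 0.352 = 9.606 Mbps.

9.61 Mbps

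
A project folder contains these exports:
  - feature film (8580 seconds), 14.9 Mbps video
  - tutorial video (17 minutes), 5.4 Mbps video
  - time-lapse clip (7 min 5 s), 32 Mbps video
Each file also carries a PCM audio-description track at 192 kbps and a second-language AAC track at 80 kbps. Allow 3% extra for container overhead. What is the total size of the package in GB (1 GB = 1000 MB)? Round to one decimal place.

Audio total: 192 + 80 = 272 kbps = 0.272 Mbps.
feature film: 15.172 Mbps × 8580 s × 1.03 = 134081.0 Mb
tutorial video: 5.672 Mbps × 1020 s × 1.03 = 5959.0 Mb
time-lapse clip: 32.272 Mbps × 425 s × 1.03 = 14127.1 Mb
Total: 154167.1 Mb = 19270.9 MB.
= 19.27 GB.

19.3 GB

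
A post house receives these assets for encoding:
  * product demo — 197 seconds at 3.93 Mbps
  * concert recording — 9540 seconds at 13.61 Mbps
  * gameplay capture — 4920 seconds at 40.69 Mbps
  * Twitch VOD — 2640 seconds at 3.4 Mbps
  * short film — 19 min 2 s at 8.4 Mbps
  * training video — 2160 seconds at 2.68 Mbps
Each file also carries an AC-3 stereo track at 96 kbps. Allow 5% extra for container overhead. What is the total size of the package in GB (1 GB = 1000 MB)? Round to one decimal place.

Audio: 96 kbps = 0.096 Mbps.
product demo: 4.026 Mbps × 197 s × 1.05 = 832.8 Mb
concert recording: 13.706 Mbps × 9540 s × 1.05 = 137293.0 Mb
gameplay capture: 40.786 Mbps × 4920 s × 1.05 = 210700.5 Mb
Twitch VOD: 3.496 Mbps × 2640 s × 1.05 = 9690.9 Mb
short film: 8.496 Mbps × 1142 s × 1.05 = 10187.6 Mb
training video: 2.776 Mbps × 2160 s × 1.05 = 6296.0 Mb
Total: 375000.7 Mb = 46875.1 MB.
= 46.88 GB.

46.9 GB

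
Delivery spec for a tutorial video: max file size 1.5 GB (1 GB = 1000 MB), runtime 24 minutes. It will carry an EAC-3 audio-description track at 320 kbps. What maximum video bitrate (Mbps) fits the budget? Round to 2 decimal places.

Budget: 1.5 GB = 12000.0 Mb.
24 min = 1440 s
Total bitrate budget: 12000.0 Mb / 1440 s = 8.333 Mbps.
Audio: 320 kbps = 0.320 Mbps.
Video: 8.333 − 0.320 = 8.013 Mbps.

8.01 Mbps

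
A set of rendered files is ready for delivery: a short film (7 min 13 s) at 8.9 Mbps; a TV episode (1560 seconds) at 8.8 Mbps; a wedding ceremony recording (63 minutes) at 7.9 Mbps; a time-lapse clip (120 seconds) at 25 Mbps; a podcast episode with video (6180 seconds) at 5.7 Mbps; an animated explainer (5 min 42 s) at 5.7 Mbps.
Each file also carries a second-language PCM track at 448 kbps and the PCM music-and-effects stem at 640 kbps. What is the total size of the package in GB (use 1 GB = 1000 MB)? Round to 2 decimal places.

12.64 GB

Audio total: 448 + 640 = 1088 kbps = 1.088 Mbps.
short film: 9.988 Mbps × 433 s = 4324.8 Mb
TV episode: 9.888 Mbps × 1560 s = 15425.3 Mb
wedding ceremony recording: 8.988 Mbps × 3780 s = 33974.6 Mb
time-lapse clip: 26.088 Mbps × 120 s = 3130.6 Mb
podcast episode with video: 6.788 Mbps × 6180 s = 41949.8 Mb
animated explainer: 6.788 Mbps × 342 s = 2321.5 Mb
Total: 101126.6 Mb = 12640.8 MB.
= 12.64 GB.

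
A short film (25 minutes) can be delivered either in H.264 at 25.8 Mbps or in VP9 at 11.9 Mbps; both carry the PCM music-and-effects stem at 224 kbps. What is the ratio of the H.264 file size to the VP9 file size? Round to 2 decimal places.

25 min = 1500 s
Audio: 224 kbps = 0.224 Mbps.
H.264: 26.024 Mbps × 1500 s = 39036.0 Mb = 4.544 GiB.
VP9: 12.124 Mbps × 1500 s = 18186.0 Mb = 2.117 GiB.
Ratio: 4.544 / 2.117 = 2.146.

2.15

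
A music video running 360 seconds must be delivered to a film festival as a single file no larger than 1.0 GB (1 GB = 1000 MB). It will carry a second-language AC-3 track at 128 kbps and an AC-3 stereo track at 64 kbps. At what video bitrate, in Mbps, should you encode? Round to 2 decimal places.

22.03 Mbps

Budget: 1.0 GB = 8000.0 Mb.
Total bitrate budget: 8000.0 Mb / 360 s = 22.222 Mbps.
Audio total: 128 + 64 = 192 kbps = 0.192 Mbps.
Video: 22.222 − 0.192 = 22.030 Mbps.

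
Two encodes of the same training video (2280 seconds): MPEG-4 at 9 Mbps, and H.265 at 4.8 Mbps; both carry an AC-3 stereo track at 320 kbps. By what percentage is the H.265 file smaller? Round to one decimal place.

Audio: 320 kbps = 0.320 Mbps.
MPEG-4: 9.320 Mbps × 2280 s = 21249.6 Mb = 2.656 GB.
H.265: 5.120 Mbps × 2280 s = 11673.6 Mb = 1.459 GB.
Reduction: (1 − 1.459/2.656) × 100 = 45.06%.

45.1%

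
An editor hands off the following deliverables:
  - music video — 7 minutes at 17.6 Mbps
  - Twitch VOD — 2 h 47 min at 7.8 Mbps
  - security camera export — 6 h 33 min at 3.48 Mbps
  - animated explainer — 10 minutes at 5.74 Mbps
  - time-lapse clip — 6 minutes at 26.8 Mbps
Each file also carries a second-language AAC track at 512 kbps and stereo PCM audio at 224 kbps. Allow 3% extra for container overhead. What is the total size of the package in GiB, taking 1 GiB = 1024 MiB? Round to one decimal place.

Audio total: 512 + 224 = 736 kbps = 0.736 Mbps.
music video: 18.336 Mbps × 420 s × 1.03 = 7932.2 Mb
Twitch VOD: 8.536 Mbps × 10020 s × 1.03 = 88096.6 Mb
security camera export: 4.216 Mbps × 23580 s × 1.03 = 102395.7 Mb
animated explainer: 6.476 Mbps × 600 s × 1.03 = 4002.2 Mb
time-lapse clip: 27.536 Mbps × 360 s × 1.03 = 10210.3 Mb
Total: 212637.0 Mb = 26579.6 MB.
= 24.75 GiB.

24.8 GiB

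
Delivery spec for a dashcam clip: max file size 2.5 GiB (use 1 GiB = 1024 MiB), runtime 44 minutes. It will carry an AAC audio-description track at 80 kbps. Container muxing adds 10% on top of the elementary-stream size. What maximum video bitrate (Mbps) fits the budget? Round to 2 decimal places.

Budget: 2.5 GiB = 21474.8 Mb.
Stream payload after overhead: 21474.8 / 1.10 = 19522.6 Mb.
44 min = 2640 s
Total bitrate budget: 19522.6 Mb / 2640 s = 7.395 Mbps.
Audio: 80 kbps = 0.080 Mbps.
Video: 7.395 − 0.080 = 7.315 Mbps.

7.31 Mbps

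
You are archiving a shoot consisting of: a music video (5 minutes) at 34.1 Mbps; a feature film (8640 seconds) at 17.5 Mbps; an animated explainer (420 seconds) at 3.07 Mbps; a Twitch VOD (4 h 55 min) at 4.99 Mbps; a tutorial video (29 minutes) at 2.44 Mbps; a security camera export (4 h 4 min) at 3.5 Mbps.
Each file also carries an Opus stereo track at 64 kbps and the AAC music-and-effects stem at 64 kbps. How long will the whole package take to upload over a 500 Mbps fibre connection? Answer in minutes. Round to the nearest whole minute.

10 minutes

Audio total: 64 + 64 = 128 kbps = 0.128 Mbps.
music video: 34.228 Mbps × 300 s = 10268.4 Mb
feature film: 17.628 Mbps × 8640 s = 152305.9 Mb
animated explainer: 3.198 Mbps × 420 s = 1343.2 Mb
Twitch VOD: 5.118 Mbps × 17700 s = 90588.6 Mb
tutorial video: 2.568 Mbps × 1740 s = 4468.3 Mb
security camera export: 3.628 Mbps × 14640 s = 53113.9 Mb
Total: 312088.3 Mb = 39011.0 MB.
At 500 Mbps: 312088.3 / 500 = 624 s ≈ 10.4 minutes.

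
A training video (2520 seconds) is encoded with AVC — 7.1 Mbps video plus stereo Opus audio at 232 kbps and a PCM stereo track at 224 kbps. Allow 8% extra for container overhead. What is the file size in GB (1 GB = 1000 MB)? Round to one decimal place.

2.6 GB

Audio total: 232 + 224 = 456 kbps = 0.456 Mbps.
Total bitrate: 7.1 + 0.456 = 7.556 Mbps.
Stream data: 7.556 Mbps × 2520 s = 19041.1 Mb.
With 8% container overhead: ×1.08.
20,564 Mb ÷ 8 = 2,571 MB → 2.571 GB.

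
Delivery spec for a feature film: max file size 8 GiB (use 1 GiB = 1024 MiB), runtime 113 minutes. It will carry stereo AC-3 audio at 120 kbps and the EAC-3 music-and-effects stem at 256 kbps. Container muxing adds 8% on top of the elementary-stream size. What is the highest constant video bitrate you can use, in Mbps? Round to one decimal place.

Budget: 8 GiB = 68719.5 Mb.
Stream payload after overhead: 68719.5 / 1.08 = 63629.1 Mb.
113 min = 6780 s
Total bitrate budget: 63629.1 Mb / 6780 s = 9.385 Mbps.
Audio total: 120 + 256 = 376 kbps = 0.376 Mbps.
Video: 9.385 − 0.376 = 9.009 Mbps.

9.0 Mbps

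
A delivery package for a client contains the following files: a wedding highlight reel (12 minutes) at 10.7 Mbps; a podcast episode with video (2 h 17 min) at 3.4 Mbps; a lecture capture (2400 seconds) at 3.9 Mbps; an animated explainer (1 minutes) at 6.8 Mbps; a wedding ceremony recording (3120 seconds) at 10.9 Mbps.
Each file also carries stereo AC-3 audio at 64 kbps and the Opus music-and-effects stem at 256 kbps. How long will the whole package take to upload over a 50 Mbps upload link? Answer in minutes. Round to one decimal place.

Audio total: 64 + 256 = 320 kbps = 0.320 Mbps.
wedding highlight reel: 11.020 Mbps × 720 s = 7934.4 Mb
podcast episode with video: 3.720 Mbps × 8220 s = 30578.4 Mb
lecture capture: 4.220 Mbps × 2400 s = 10128.0 Mb
animated explainer: 7.120 Mbps × 60 s = 427.2 Mb
wedding ceremony recording: 11.220 Mbps × 3120 s = 35006.4 Mb
Total: 84074.4 Mb = 10509.3 MB.
At 50 Mbps: 84074.4 / 50 = 1681 s ≈ 28 minutes.

28.0 minutes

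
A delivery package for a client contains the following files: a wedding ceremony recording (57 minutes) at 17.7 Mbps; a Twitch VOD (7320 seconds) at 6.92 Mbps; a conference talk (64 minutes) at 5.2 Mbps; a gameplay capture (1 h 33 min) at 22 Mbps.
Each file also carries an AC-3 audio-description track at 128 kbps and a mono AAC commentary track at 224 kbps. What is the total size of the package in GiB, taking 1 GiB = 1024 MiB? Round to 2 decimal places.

30.39 GiB

Audio total: 128 + 224 = 352 kbps = 0.352 Mbps.
wedding ceremony recording: 18.052 Mbps × 3420 s = 61737.8 Mb
Twitch VOD: 7.272 Mbps × 7320 s = 53231.0 Mb
conference talk: 5.552 Mbps × 3840 s = 21319.7 Mb
gameplay capture: 22.352 Mbps × 5580 s = 124724.2 Mb
Total: 261012.7 Mb = 32626.6 MB.
= 30.39 GiB.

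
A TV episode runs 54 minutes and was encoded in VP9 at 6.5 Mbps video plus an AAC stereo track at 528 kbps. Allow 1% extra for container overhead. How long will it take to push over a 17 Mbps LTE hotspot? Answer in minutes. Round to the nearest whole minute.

23 minutes

54 min = 3240 s
Audio: 528 kbps = 0.528 Mbps.
Total bitrate: 7.028 Mbps.
File: 7.028 Mbps × 3240 s = 22770.7 Mb.
With 1% container overhead: ×1.01. → 22998.4 Mb.
At 17 Mbps: 22998.4 / 17 = 1352.8 s ≈ 22.5 minutes.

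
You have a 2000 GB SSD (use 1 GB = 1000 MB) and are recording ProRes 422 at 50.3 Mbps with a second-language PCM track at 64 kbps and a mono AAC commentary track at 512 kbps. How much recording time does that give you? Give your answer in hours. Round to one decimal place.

Audio total: 64 + 512 = 576 kbps = 0.576 Mbps.
Total bitrate: 50.3 + 0.576 = 50.876 Mbps.
Capacity: 2000 GB = 16,000,000 Mb.
Recording time: 16,000,000 / 50.876 = 314,490 s ≈ 87.4 hours.

87.4 hours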